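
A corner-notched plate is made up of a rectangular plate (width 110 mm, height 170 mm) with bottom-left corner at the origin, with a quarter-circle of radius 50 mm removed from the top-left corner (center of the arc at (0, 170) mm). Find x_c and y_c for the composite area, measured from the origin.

plate: A = 110 × 170 = 18700.00, centroid at (55.00, 85.00).
removed quarter-circle: A = −¼π·50² = -1963.50, centroid at (21.22, 148.78).
ΣA = 16736.50 mm²
ΣAx_c = (18700.00)(55.00) + (-1963.50)(21.22) = 986833.33 mm³
ΣAy_c = (18700.00)(85.00) + (-1963.50)(148.78) = 1297372.45 mm³
x_c = 986833.33 / 16736.50 = 58.96 mm
y_c = 1297372.45 / 16736.50 = 77.52 mm

x_c = 58.96 mm, y_c = 77.52 mm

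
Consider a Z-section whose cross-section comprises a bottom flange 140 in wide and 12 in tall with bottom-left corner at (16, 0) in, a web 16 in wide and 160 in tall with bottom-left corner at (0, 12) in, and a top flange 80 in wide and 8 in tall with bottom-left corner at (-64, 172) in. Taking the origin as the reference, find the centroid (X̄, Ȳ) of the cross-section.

X̄ = 30.66 in, Ȳ = 73.41 in

bottom flange: A = 140 × 12 = 1680.00, centroid at (86.00, 6.00).
web: A = 16 × 160 = 2560.00, centroid at (8.00, 92.00).
top flange: A = 80 × 8 = 640.00, centroid at (-24.00, 176.00).
ΣA = 4880.00 in²
ΣAX̄ = (1680.00)(86.00) + (2560.00)(8.00) + (640.00)(-24.00) = 149600.00 in³
ΣAȲ = (1680.00)(6.00) + (2560.00)(92.00) + (640.00)(176.00) = 358240.00 in³
X̄ = 149600.00 / 4880.00 = 30.66 in
Ȳ = 358240.00 / 4880.00 = 73.41 in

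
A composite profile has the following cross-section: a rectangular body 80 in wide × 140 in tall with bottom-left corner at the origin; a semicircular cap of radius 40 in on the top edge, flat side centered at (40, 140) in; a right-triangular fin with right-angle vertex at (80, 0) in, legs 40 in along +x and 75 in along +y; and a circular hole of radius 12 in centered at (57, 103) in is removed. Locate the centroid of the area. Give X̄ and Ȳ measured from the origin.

X̄ = 44.90 in, Ȳ = 79.22 in

rectangular body: A = 80 × 140 = 11200.00, centroid at (40.00, 70.00).
semicircular top: A = ½π·40² = 2513.27, centroid at (40.00, 156.98).
triangular fin: A = ½·40·75 = 1500.00, centroid at (93.33, 25.00).
hole: A = −π·12² = -452.39, centroid at (57.00, 103.00).
ΣA = 14760.88 in²
ΣAX̄ = (11200.00)(40.00) + (2513.27)(40.00) + (1500.00)(93.33) + (-452.39)(57.00) = 662744.77 in³
ΣAȲ = (11200.00)(70.00) + (2513.27)(156.98) + (1500.00)(25.00) + (-452.39)(103.00) = 1169428.94 in³
X̄ = 662744.77 / 14760.88 = 44.90 in
Ȳ = 1169428.94 / 14760.88 = 79.22 in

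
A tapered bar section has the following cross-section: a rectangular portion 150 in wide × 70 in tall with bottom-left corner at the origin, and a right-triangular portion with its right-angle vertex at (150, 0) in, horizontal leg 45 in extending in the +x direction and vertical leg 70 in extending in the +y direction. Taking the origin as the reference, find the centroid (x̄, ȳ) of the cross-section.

x̄ = 86.74 in, ȳ = 33.48 in

Part | A | x̄ᵢ | ȳᵢ | A·x̄ᵢ | A·ȳᵢ
rectangular portion | 10500.00 | 75.00 | 35.00 | 787500.00 | 367500.00
triangular portion | 1575.00 | 165.00 | 23.33 | 259875.00 | 36750.00
Σ | 12075.00 |  |  | 1047375.00 | 404250.00
x̄ = 1047375.00 / 12075.00 = 86.74 in
ȳ = 404250.00 / 12075.00 = 33.48 in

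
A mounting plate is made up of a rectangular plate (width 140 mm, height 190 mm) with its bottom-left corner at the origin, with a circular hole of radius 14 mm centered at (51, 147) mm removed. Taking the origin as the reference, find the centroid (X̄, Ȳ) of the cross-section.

X̄ = 70.45 mm, Ȳ = 93.77 mm

Part | A | x̄ᵢ | ȳᵢ | A·x̄ᵢ | A·ȳᵢ
plate | 26600.00 | 70.00 | 95.00 | 1862000.00 | 2527000.00
hole | -615.75 | 51.00 | 147.00 | -31403.36 | -90515.57
Σ | 25984.25 |  |  | 1830596.64 | 2436484.43
X̄ = 1830596.64 / 25984.25 = 70.45 mm
Ȳ = 2436484.43 / 25984.25 = 93.77 mm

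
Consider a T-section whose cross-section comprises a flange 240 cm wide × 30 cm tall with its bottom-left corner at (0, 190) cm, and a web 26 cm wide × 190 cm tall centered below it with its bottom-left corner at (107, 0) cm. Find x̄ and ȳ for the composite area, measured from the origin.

web: A = 26 × 190 = 4940.00, centroid at (120.00, 95.00).
flange: A = 240 × 30 = 7200.00, centroid at (120.00, 205.00).
ΣA = 12140.00 cm², ΣAx̄ = 1456800.00 cm³, ΣAȳ = 1945300.00 cm³.
x̄ = 1456800.00/12140.00 = 120.00 cm; ȳ = 1945300.00/12140.00 = 160.24 cm.

x̄ = 120.00 cm, ȳ = 160.24 cm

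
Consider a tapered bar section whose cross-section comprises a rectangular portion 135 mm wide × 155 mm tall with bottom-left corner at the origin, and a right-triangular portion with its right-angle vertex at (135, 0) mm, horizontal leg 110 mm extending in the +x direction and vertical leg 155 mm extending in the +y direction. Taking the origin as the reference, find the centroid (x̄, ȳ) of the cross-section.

x̄ = 97.65 mm, ȳ = 70.02 mm

Part | A | x̄ᵢ | ȳᵢ | A·x̄ᵢ | A·ȳᵢ
rectangular portion | 20925.00 | 67.50 | 77.50 | 1412437.50 | 1621687.50
triangular portion | 8525.00 | 171.67 | 51.67 | 1463458.33 | 440458.33
Σ | 29450.00 |  |  | 2875895.83 | 2062145.83
x̄ = 2875895.83 / 29450.00 = 97.65 mm
ȳ = 2062145.83 / 29450.00 = 70.02 mm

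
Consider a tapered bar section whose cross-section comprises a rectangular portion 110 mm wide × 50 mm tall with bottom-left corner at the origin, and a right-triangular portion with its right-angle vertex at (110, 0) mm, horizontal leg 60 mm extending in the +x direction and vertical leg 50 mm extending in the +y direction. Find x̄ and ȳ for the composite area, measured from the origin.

x̄ = 71.07 mm, ȳ = 23.21 mm

rectangular portion: A = 110 × 50 = 5500.00, centroid at (55.00, 25.00).
triangular portion: A = ½·60·50 = 1500.00, centroid at (130.00, 16.67).
ΣA = 7000.00 mm²
ΣAx̄ = (5500.00)(55.00) + (1500.00)(130.00) = 497500.00 mm³
ΣAȳ = (5500.00)(25.00) + (1500.00)(16.67) = 162500.00 mm³
x̄ = 497500.00 / 7000.00 = 71.07 mm
ȳ = 162500.00 / 7000.00 = 23.21 mm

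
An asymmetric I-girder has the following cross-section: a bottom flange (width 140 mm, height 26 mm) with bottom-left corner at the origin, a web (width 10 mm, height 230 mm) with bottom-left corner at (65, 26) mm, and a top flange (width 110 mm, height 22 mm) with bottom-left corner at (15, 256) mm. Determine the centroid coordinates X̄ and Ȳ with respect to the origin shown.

X̄ = 70.00 mm, Ȳ = 121.74 mm

bottom flange: A = 140 × 26 = 3640.00, centroid at (70.00, 13.00).
web: A = 10 × 230 = 2300.00, centroid at (70.00, 141.00).
top flange: A = 110 × 22 = 2420.00, centroid at (70.00, 267.00).
ΣA = 8360.00 mm²
ΣAX̄ = (3640.00)(70.00) + (2300.00)(70.00) + (2420.00)(70.00) = 585200.00 mm³
ΣAȲ = (3640.00)(13.00) + (2300.00)(141.00) + (2420.00)(267.00) = 1017760.00 mm³
X̄ = 585200.00 / 8360.00 = 70.00 mm
Ȳ = 1017760.00 / 8360.00 = 121.74 mm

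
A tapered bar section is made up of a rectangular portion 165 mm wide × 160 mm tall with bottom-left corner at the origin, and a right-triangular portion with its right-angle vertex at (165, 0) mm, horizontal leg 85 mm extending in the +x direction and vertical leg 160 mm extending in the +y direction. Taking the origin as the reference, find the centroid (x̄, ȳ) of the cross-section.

x̄ = 105.20 mm, ȳ = 74.54 mm

rectangular portion: A = 165 × 160 = 26400.00, centroid at (82.50, 80.00).
triangular portion: A = ½·85·160 = 6800.00, centroid at (193.33, 53.33).
ΣA = 33200.00 mm², ΣAx̄ = 3492666.67 mm³, ΣAȳ = 2474666.67 mm³.
x̄ = 3492666.67/33200.00 = 105.20 mm; ȳ = 2474666.67/33200.00 = 74.54 mm.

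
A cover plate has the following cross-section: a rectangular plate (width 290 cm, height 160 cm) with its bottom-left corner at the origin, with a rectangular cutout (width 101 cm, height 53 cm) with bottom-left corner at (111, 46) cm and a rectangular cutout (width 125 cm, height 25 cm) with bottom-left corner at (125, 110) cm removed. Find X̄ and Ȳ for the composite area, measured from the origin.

plate: A = 290 × 160 = 46400.00, centroid at (145.00, 80.00).
hole 1: A = −(101 × 53) = -5353.00, centroid at (161.50, 72.50).
hole 2: A = −(125 × 25) = -3125.00, centroid at (187.50, 122.50).
ΣA = 37922.00 cm², ΣAX̄ = 5277553.00 cm³, ΣAȲ = 2941095.00 cm³.
X̄ = 5277553.00/37922.00 = 139.17 cm; Ȳ = 2941095.00/37922.00 = 77.56 cm.

X̄ = 139.17 cm, Ȳ = 77.56 cm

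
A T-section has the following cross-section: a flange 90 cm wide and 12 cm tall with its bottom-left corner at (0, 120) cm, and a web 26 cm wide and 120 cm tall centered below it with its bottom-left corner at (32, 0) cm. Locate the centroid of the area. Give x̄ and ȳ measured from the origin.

web: A = 26 × 120 = 3120.00, centroid at (45.00, 60.00).
flange: A = 90 × 12 = 1080.00, centroid at (45.00, 126.00).
ΣA = 4200.00 cm²
ΣAx̄ = (3120.00)(45.00) + (1080.00)(45.00) = 189000.00 cm³
ΣAȳ = (3120.00)(60.00) + (1080.00)(126.00) = 323280.00 cm³
x̄ = 189000.00 / 4200.00 = 45.00 cm
ȳ = 323280.00 / 4200.00 = 76.97 cm

x̄ = 45.00 cm, ȳ = 76.97 cm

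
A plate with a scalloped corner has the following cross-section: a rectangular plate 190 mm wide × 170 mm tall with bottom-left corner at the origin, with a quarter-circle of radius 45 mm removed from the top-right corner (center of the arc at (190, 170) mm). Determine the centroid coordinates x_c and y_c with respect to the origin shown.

Part | A | x̄ᵢ | ȳᵢ | A·x̄ᵢ | A·ȳᵢ
plate | 32300.00 | 95.00 | 85.00 | 3068500.00 | 2745500.00
removed quarter-circle | -1590.43 | 170.90 | 150.90 | -271806.94 | -239998.32
Σ | 30709.57 |  |  | 2796693.06 | 2505501.68
x_c = 2796693.06 / 30709.57 = 91.07 mm
y_c = 2505501.68 / 30709.57 = 81.59 mm

x_c = 91.07 mm, y_c = 81.59 mm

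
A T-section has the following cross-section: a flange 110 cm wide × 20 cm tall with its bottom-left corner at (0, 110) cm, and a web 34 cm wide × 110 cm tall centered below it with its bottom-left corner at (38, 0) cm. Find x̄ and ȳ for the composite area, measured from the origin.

x̄ = 55.00 cm, ȳ = 79.07 cm

web: A = 34 × 110 = 3740.00, centroid at (55.00, 55.00).
flange: A = 110 × 20 = 2200.00, centroid at (55.00, 120.00).
ΣA = 5940.00 cm², ΣAx̄ = 326700.00 cm³, ΣAȳ = 469700.00 cm³.
x̄ = 326700.00/5940.00 = 55.00 cm; ȳ = 469700.00/5940.00 = 79.07 cm.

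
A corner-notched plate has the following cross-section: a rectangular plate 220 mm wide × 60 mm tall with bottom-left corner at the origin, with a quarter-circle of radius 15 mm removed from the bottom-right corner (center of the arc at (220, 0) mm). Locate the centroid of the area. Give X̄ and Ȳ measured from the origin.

X̄ = 108.59 mm, Ȳ = 30.32 mm

plate: A = 220 × 60 = 13200.00, centroid at (110.00, 30.00).
removed quarter-circle: A = −¼π·15² = -176.71, centroid at (213.63, 6.37).
ΣA = 13023.29 mm², ΣAX̄ = 1414247.79 mm³, ΣAȲ = 394875.00 mm³.
X̄ = 1414247.79/13023.29 = 108.59 mm; Ȳ = 394875.00/13023.29 = 30.32 mm.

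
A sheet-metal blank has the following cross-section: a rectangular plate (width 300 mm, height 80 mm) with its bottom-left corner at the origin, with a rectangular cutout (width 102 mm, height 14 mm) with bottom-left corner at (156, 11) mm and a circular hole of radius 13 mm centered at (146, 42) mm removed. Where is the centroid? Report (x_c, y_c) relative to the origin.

x_c = 146.40 mm, y_c = 41.38 mm

plate: A = 300 × 80 = 24000.00, centroid at (150.00, 40.00).
hole 1: A = −(102 × 14) = -1428.00, centroid at (207.00, 18.00).
hole 2: A = −π·13² = -530.93, centroid at (146.00, 42.00).
ΣA = 22041.07 mm²
ΣAx_c = (24000.00)(150.00) + (-1428.00)(207.00) + (-530.93)(146.00) = 3226888.34 mm³
ΣAy_c = (24000.00)(40.00) + (-1428.00)(18.00) + (-530.93)(42.00) = 911996.98 mm³
x_c = 3226888.34 / 22041.07 = 146.40 mm
y_c = 911996.98 / 22041.07 = 41.38 mm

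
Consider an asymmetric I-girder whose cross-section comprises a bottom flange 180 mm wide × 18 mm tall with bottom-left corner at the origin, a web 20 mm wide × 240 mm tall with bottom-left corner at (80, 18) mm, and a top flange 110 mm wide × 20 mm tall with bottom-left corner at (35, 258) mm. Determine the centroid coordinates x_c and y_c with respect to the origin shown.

x_c = 90.00 mm, y_c = 125.11 mm

bottom flange: A = 180 × 18 = 3240.00, centroid at (90.00, 9.00).
web: A = 20 × 240 = 4800.00, centroid at (90.00, 138.00).
top flange: A = 110 × 20 = 2200.00, centroid at (90.00, 268.00).
ΣA = 10240.00 mm²
ΣAx_c = (3240.00)(90.00) + (4800.00)(90.00) + (2200.00)(90.00) = 921600.00 mm³
ΣAy_c = (3240.00)(9.00) + (4800.00)(138.00) + (2200.00)(268.00) = 1281160.00 mm³
x_c = 921600.00 / 10240.00 = 90.00 mm
y_c = 1281160.00 / 10240.00 = 125.11 mm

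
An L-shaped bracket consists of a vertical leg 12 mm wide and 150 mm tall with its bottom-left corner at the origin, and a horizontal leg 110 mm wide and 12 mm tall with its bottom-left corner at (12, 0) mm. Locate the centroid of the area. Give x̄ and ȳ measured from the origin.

x̄ = 31.81 mm, ȳ = 45.81 mm

Part | A | x̄ᵢ | ȳᵢ | A·x̄ᵢ | A·ȳᵢ
vertical leg | 1800.00 | 6.00 | 75.00 | 10800.00 | 135000.00
horizontal leg | 1320.00 | 67.00 | 6.00 | 88440.00 | 7920.00
Σ | 3120.00 |  |  | 99240.00 | 142920.00
x̄ = 99240.00 / 3120.00 = 31.81 mm
ȳ = 142920.00 / 3120.00 = 45.81 mm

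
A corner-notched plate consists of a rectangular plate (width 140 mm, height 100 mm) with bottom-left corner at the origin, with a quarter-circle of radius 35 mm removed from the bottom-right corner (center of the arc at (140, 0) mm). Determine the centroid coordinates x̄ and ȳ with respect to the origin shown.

plate: A = 140 × 100 = 14000.00, centroid at (70.00, 50.00).
removed quarter-circle: A = −¼π·35² = -962.11, centroid at (125.15, 14.85).
ΣA = 13037.89 mm², ΣAx̄ = 859595.88 mm³, ΣAȳ = 685708.33 mm³.
x̄ = 859595.88/13037.89 = 65.93 mm; ȳ = 685708.33/13037.89 = 52.59 mm.

x̄ = 65.93 mm, ȳ = 52.59 mm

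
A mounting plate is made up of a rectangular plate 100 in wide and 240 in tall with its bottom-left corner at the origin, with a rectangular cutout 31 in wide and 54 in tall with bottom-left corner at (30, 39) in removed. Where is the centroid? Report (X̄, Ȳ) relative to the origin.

plate: A = 100 × 240 = 24000.00, centroid at (50.00, 120.00).
hole: A = −(31 × 54) = -1674.00, centroid at (45.50, 66.00).
ΣA = 22326.00 in²
ΣAX̄ = (24000.00)(50.00) + (-1674.00)(45.50) = 1123833.00 in³
ΣAȲ = (24000.00)(120.00) + (-1674.00)(66.00) = 2769516.00 in³
X̄ = 1123833.00 / 22326.00 = 50.34 in
Ȳ = 2769516.00 / 22326.00 = 124.05 in

X̄ = 50.34 in, Ȳ = 124.05 in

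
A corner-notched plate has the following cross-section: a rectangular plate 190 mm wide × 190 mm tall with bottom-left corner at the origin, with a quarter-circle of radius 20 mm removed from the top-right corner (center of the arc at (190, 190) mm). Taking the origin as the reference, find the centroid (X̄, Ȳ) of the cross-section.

X̄ = 94.24 mm, Ȳ = 94.24 mm

plate: A = 190 × 190 = 36100.00, centroid at (95.00, 95.00).
removed quarter-circle: A = −¼π·20² = -314.16, centroid at (181.51, 181.51).
ΣA = 35785.84 mm²
ΣAX̄ = (36100.00)(95.00) + (-314.16)(181.51) = 3372476.41 mm³
ΣAȲ = (36100.00)(95.00) + (-314.16)(181.51) = 3372476.41 mm³
X̄ = 3372476.41 / 35785.84 = 94.24 mm
Ȳ = 3372476.41 / 35785.84 = 94.24 mm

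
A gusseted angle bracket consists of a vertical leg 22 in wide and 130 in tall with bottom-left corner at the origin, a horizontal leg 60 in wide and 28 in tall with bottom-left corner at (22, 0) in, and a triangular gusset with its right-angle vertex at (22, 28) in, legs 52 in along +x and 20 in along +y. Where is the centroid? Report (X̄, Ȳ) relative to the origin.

vertical leg: A = 22 × 130 = 2860.00, centroid at (11.00, 65.00).
horizontal leg: A = 60 × 28 = 1680.00, centroid at (52.00, 14.00).
gusset: A = ½·52·20 = 520.00, centroid at (39.33, 34.67).
ΣA = 5060.00 in², ΣAX̄ = 139273.33 in³, ΣAȲ = 227446.67 in³.
X̄ = 139273.33/5060.00 = 27.52 in; Ȳ = 227446.67/5060.00 = 44.95 in.

X̄ = 27.52 in, Ȳ = 44.95 in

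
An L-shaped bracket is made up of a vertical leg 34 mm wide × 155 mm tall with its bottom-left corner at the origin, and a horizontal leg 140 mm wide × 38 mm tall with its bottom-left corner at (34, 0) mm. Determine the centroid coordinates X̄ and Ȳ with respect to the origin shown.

Part | A | x̄ᵢ | ȳᵢ | A·x̄ᵢ | A·ȳᵢ
vertical leg | 5270.00 | 17.00 | 77.50 | 89590.00 | 408425.00
horizontal leg | 5320.00 | 104.00 | 19.00 | 553280.00 | 101080.00
Σ | 10590.00 |  |  | 642870.00 | 509505.00
X̄ = 642870.00 / 10590.00 = 60.71 mm
Ȳ = 509505.00 / 10590.00 = 48.11 mm

X̄ = 60.71 mm, Ȳ = 48.11 mm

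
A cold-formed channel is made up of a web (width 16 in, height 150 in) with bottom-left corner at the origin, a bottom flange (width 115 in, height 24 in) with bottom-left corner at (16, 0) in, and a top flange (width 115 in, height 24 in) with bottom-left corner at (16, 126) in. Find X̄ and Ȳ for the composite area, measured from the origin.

Part | A | x̄ᵢ | ȳᵢ | A·x̄ᵢ | A·ȳᵢ
web | 2400.00 | 8.00 | 75.00 | 19200.00 | 180000.00
bottom flange | 2760.00 | 73.50 | 12.00 | 202860.00 | 33120.00
top flange | 2760.00 | 73.50 | 138.00 | 202860.00 | 380880.00
Σ | 7920.00 |  |  | 424920.00 | 594000.00
X̄ = 424920.00 / 7920.00 = 53.65 in
Ȳ = 594000.00 / 7920.00 = 75.00 in

X̄ = 53.65 in, Ȳ = 75.00 in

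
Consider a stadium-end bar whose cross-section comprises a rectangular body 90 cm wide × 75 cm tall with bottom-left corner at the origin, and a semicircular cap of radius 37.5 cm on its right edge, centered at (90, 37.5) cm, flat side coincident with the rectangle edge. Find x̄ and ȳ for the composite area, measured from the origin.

Part | A | x̄ᵢ | ȳᵢ | A·x̄ᵢ | A·ȳᵢ
rectangular body | 6750.00 | 45.00 | 37.50 | 303750.00 | 253125.00
semicircular end | 2208.93 | 105.92 | 37.50 | 233960.16 | 82834.96
Σ | 8958.93 |  |  | 537710.16 | 335959.96
x̄ = 537710.16 / 8958.93 = 60.02 cm
ȳ = 335959.96 / 8958.93 = 37.50 cm

x̄ = 60.02 cm, ȳ = 37.50 cm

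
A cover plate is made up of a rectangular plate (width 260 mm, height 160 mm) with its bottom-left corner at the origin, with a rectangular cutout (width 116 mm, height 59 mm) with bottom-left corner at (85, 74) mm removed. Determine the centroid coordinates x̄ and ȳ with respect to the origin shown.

Part | A | x̄ᵢ | ȳᵢ | A·x̄ᵢ | A·ȳᵢ
plate | 41600.00 | 130.00 | 80.00 | 5408000.00 | 3328000.00
hole | -6844.00 | 143.00 | 103.50 | -978692.00 | -708354.00
Σ | 34756.00 |  |  | 4429308.00 | 2619646.00
x̄ = 4429308.00 / 34756.00 = 127.44 mm
ȳ = 2619646.00 / 34756.00 = 75.37 mm

x̄ = 127.44 mm, ȳ = 75.37 mm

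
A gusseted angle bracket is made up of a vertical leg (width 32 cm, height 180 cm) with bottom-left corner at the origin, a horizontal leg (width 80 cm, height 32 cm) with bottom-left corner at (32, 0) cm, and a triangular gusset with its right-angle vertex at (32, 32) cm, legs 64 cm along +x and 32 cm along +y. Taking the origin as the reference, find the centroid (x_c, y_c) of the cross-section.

vertical leg: A = 32 × 180 = 5760.00, centroid at (16.00, 90.00).
horizontal leg: A = 80 × 32 = 2560.00, centroid at (72.00, 16.00).
gusset: A = ½·64·32 = 1024.00, centroid at (53.33, 42.67).
ΣA = 9344.00 cm²
ΣAx_c = (5760.00)(16.00) + (2560.00)(72.00) + (1024.00)(53.33) = 331093.33 cm³
ΣAy_c = (5760.00)(90.00) + (2560.00)(16.00) + (1024.00)(42.67) = 603050.67 cm³
x_c = 331093.33 / 9344.00 = 35.43 cm
y_c = 603050.67 / 9344.00 = 64.54 cm

x_c = 35.43 cm, y_c = 64.54 cm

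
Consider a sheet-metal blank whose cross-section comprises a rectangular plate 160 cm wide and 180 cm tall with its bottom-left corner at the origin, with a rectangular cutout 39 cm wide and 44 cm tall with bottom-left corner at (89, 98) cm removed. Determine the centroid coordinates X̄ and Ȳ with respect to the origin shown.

X̄ = 78.19 cm, Ȳ = 88.10 cm

plate: A = 160 × 180 = 28800.00, centroid at (80.00, 90.00).
hole: A = −(39 × 44) = -1716.00, centroid at (108.50, 120.00).
ΣA = 27084.00 cm², ΣAX̄ = 2117814.00 cm³, ΣAȲ = 2386080.00 cm³.
X̄ = 2117814.00/27084.00 = 78.19 cm; Ȳ = 2386080.00/27084.00 = 88.10 cm.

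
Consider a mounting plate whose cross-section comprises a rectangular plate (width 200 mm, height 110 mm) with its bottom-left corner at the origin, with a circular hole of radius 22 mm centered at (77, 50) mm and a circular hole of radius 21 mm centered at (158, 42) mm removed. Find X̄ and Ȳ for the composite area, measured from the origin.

X̄ = 97.62 mm, Ȳ = 56.34 mm

Part | A | x̄ᵢ | ȳᵢ | A·x̄ᵢ | A·ȳᵢ
plate | 22000.00 | 100.00 | 55.00 | 2200000.00 | 1210000.00
hole 1 | -1520.53 | 77.00 | 50.00 | -117080.88 | -76026.54
hole 2 | -1385.44 | 158.00 | 42.00 | -218899.89 | -58188.58
Σ | 19094.03 |  |  | 1864019.23 | 1075784.88
X̄ = 1864019.23 / 19094.03 = 97.62 mm
Ȳ = 1075784.88 / 19094.03 = 56.34 mm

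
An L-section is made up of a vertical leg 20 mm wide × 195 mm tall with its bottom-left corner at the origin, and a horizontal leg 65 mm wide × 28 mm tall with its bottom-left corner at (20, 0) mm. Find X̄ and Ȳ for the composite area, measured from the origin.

X̄ = 23.52 mm, Ȳ = 70.93 mm

vertical leg: A = 20 × 195 = 3900.00, centroid at (10.00, 97.50).
horizontal leg: A = 65 × 28 = 1820.00, centroid at (52.50, 14.00).
ΣA = 5720.00 mm², ΣAX̄ = 134550.00 mm³, ΣAȲ = 405730.00 mm³.
X̄ = 134550.00/5720.00 = 23.52 mm; Ȳ = 405730.00/5720.00 = 70.93 mm.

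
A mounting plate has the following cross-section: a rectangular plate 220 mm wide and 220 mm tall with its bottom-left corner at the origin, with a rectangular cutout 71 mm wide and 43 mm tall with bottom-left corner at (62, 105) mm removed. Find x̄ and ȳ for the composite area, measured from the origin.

plate: A = 220 × 220 = 48400.00, centroid at (110.00, 110.00).
hole: A = −(71 × 43) = -3053.00, centroid at (97.50, 126.50).
ΣA = 45347.00 mm², ΣAx̄ = 5026332.50 mm³, ΣAȳ = 4937795.50 mm³.
x̄ = 5026332.50/45347.00 = 110.84 mm; ȳ = 4937795.50/45347.00 = 108.89 mm.

x̄ = 110.84 mm, ȳ = 108.89 mm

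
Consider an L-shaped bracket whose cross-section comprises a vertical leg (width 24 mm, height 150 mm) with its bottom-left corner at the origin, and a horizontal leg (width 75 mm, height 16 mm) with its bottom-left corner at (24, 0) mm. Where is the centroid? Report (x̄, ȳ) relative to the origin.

x̄ = 24.38 mm, ȳ = 58.25 mm

vertical leg: A = 24 × 150 = 3600.00, centroid at (12.00, 75.00).
horizontal leg: A = 75 × 16 = 1200.00, centroid at (61.50, 8.00).
ΣA = 4800.00 mm²
ΣAx̄ = (3600.00)(12.00) + (1200.00)(61.50) = 117000.00 mm³
ΣAȳ = (3600.00)(75.00) + (1200.00)(8.00) = 279600.00 mm³
x̄ = 117000.00 / 4800.00 = 24.38 mm
ȳ = 279600.00 / 4800.00 = 58.25 mm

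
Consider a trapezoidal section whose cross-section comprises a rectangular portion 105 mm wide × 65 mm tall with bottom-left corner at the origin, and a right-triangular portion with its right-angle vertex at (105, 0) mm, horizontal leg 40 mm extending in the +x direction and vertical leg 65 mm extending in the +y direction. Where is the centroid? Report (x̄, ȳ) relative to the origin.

rectangular portion: A = 105 × 65 = 6825.00, centroid at (52.50, 32.50).
triangular portion: A = ½·40·65 = 1300.00, centroid at (118.33, 21.67).
ΣA = 8125.00 mm²
ΣAx̄ = (6825.00)(52.50) + (1300.00)(118.33) = 512145.83 mm³
ΣAȳ = (6825.00)(32.50) + (1300.00)(21.67) = 249979.17 mm³
x̄ = 512145.83 / 8125.00 = 63.03 mm
ȳ = 249979.17 / 8125.00 = 30.77 mm

x̄ = 63.03 mm, ȳ = 30.77 mm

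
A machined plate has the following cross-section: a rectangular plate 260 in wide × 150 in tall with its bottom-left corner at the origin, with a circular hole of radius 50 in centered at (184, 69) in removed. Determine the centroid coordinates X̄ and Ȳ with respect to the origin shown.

Part | A | x̄ᵢ | ȳᵢ | A·x̄ᵢ | A·ȳᵢ
plate | 39000.00 | 130.00 | 75.00 | 5070000.00 | 2925000.00
hole | -7853.98 | 184.00 | 69.00 | -1445132.62 | -541924.73
Σ | 31146.02 |  |  | 3624867.38 | 2383075.27
X̄ = 3624867.38 / 31146.02 = 116.38 in
Ȳ = 2383075.27 / 31146.02 = 76.51 in

X̄ = 116.38 in, Ȳ = 76.51 in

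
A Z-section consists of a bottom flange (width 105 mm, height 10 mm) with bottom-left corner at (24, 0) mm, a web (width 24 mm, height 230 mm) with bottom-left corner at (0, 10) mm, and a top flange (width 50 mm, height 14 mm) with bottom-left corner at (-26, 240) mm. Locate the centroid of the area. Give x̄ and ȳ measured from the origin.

x̄ = 20.06 mm, ȳ = 119.42 mm

Part | A | x̄ᵢ | ȳᵢ | A·x̄ᵢ | A·ȳᵢ
bottom flange | 1050.00 | 76.50 | 5.00 | 80325.00 | 5250.00
web | 5520.00 | 12.00 | 125.00 | 66240.00 | 690000.00
top flange | 700.00 | -1.00 | 247.00 | -700.00 | 172900.00
Σ | 7270.00 |  |  | 145865.00 | 868150.00
x̄ = 145865.00 / 7270.00 = 20.06 mm
ȳ = 868150.00 / 7270.00 = 119.42 mm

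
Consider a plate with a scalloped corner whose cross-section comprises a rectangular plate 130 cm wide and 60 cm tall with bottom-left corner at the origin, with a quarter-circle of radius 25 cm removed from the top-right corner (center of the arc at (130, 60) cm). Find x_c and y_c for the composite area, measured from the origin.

plate: A = 130 × 60 = 7800.00, centroid at (65.00, 30.00).
removed quarter-circle: A = −¼π·25² = -490.87, centroid at (119.39, 49.39).
ΣA = 7309.13 cm²
ΣAx_c = (7800.00)(65.00) + (-490.87)(119.39) = 448394.73 cm³
ΣAy_c = (7800.00)(30.00) + (-490.87)(49.39) = 209755.90 cm³
x_c = 448394.73 / 7309.13 = 61.35 cm
y_c = 209755.90 / 7309.13 = 28.70 cm

x_c = 61.35 cm, y_c = 28.70 cm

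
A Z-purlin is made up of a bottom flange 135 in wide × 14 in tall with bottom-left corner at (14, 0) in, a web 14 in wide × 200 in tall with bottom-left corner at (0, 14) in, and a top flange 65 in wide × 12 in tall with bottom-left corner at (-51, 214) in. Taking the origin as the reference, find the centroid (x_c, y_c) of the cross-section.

bottom flange: A = 135 × 14 = 1890.00, centroid at (81.50, 7.00).
web: A = 14 × 200 = 2800.00, centroid at (7.00, 114.00).
top flange: A = 65 × 12 = 780.00, centroid at (-18.50, 220.00).
ΣA = 5470.00 in², ΣAx_c = 159205.00 in³, ΣAy_c = 504030.00 in³.
x_c = 159205.00/5470.00 = 29.11 in; y_c = 504030.00/5470.00 = 92.14 in.

x_c = 29.11 in, y_c = 92.14 in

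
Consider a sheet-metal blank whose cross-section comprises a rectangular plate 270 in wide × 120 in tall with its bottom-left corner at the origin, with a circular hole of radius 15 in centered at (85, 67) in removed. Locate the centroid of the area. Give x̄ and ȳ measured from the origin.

plate: A = 270 × 120 = 32400.00, centroid at (135.00, 60.00).
hole: A = −π·15² = -706.86, centroid at (85.00, 67.00).
ΣA = 31693.14 in²
ΣAx̄ = (32400.00)(135.00) + (-706.86)(85.00) = 4313917.04 in³
ΣAȳ = (32400.00)(60.00) + (-706.86)(67.00) = 1896640.49 in³
x̄ = 4313917.04 / 31693.14 = 136.12 in
ȳ = 1896640.49 / 31693.14 = 59.84 in

x̄ = 136.12 in, ȳ = 59.84 in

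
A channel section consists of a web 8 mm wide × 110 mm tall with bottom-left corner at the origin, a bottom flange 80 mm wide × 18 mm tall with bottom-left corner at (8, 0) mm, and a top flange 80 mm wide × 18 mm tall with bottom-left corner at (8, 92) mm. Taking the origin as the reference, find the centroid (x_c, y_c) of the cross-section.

web: A = 8 × 110 = 880.00, centroid at (4.00, 55.00).
bottom flange: A = 80 × 18 = 1440.00, centroid at (48.00, 9.00).
top flange: A = 80 × 18 = 1440.00, centroid at (48.00, 101.00).
ΣA = 3760.00 mm², ΣAx_c = 141760.00 mm³, ΣAy_c = 206800.00 mm³.
x_c = 141760.00/3760.00 = 37.70 mm; y_c = 206800.00/3760.00 = 55.00 mm.

x_c = 37.70 mm, y_c = 55.00 mm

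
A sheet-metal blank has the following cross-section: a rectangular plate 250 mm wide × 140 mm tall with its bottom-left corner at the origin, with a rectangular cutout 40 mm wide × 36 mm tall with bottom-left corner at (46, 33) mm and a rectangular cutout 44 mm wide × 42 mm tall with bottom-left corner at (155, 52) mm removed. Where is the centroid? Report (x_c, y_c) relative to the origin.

plate: A = 250 × 140 = 35000.00, centroid at (125.00, 70.00).
hole 1: A = −(40 × 36) = -1440.00, centroid at (66.00, 51.00).
hole 2: A = −(44 × 42) = -1848.00, centroid at (177.00, 73.00).
ΣA = 31712.00 mm²
ΣAx_c = (35000.00)(125.00) + (-1440.00)(66.00) + (-1848.00)(177.00) = 3952864.00 mm³
ΣAy_c = (35000.00)(70.00) + (-1440.00)(51.00) + (-1848.00)(73.00) = 2241656.00 mm³
x_c = 3952864.00 / 31712.00 = 124.65 mm
y_c = 2241656.00 / 31712.00 = 70.69 mm

x_c = 124.65 mm, y_c = 70.69 mm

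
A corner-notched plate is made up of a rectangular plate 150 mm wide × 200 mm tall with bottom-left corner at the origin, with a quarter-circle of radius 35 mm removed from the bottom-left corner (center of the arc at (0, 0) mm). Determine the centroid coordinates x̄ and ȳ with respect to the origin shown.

Part | A | x̄ᵢ | ȳᵢ | A·x̄ᵢ | A·ȳᵢ
plate | 30000.00 | 75.00 | 100.00 | 2250000.00 | 3000000.00
removed quarter-circle | -962.11 | 14.85 | 14.85 | -14291.67 | -14291.67
Σ | 29037.89 |  |  | 2235708.33 | 2985708.33
x̄ = 2235708.33 / 29037.89 = 76.99 mm
ȳ = 2985708.33 / 29037.89 = 102.82 mm

x̄ = 76.99 mm, ȳ = 102.82 mm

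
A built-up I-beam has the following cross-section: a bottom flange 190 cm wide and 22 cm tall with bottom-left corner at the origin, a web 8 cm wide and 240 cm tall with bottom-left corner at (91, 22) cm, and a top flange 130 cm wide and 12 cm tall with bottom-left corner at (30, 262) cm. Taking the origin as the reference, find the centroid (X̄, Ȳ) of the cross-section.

bottom flange: A = 190 × 22 = 4180.00, centroid at (95.00, 11.00).
web: A = 8 × 240 = 1920.00, centroid at (95.00, 142.00).
top flange: A = 130 × 12 = 1560.00, centroid at (95.00, 268.00).
ΣA = 7660.00 cm²
ΣAX̄ = (4180.00)(95.00) + (1920.00)(95.00) + (1560.00)(95.00) = 727700.00 cm³
ΣAȲ = (4180.00)(11.00) + (1920.00)(142.00) + (1560.00)(268.00) = 736700.00 cm³
X̄ = 727700.00 / 7660.00 = 95.00 cm
Ȳ = 736700.00 / 7660.00 = 96.17 cm

X̄ = 95.00 cm, Ȳ = 96.17 cm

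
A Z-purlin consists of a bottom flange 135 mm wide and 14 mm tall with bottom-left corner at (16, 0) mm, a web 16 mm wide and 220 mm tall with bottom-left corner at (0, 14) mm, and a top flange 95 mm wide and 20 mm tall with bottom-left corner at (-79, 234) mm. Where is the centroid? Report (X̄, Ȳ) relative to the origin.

X̄ = 17.25 mm, Ȳ = 124.94 mm

Part | A | x̄ᵢ | ȳᵢ | A·x̄ᵢ | A·ȳᵢ
bottom flange | 1890.00 | 83.50 | 7.00 | 157815.00 | 13230.00
web | 3520.00 | 8.00 | 124.00 | 28160.00 | 436480.00
top flange | 1900.00 | -31.50 | 244.00 | -59850.00 | 463600.00
Σ | 7310.00 |  |  | 126125.00 | 913310.00
X̄ = 126125.00 / 7310.00 = 17.25 mm
Ȳ = 913310.00 / 7310.00 = 124.94 mm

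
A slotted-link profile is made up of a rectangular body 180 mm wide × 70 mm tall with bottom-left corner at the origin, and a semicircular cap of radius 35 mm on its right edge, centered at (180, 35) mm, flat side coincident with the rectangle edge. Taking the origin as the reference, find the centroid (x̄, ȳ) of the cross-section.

rectangular body: A = 180 × 70 = 12600.00, centroid at (90.00, 35.00).
semicircular end: A = ½π·35² = 1924.23, centroid at (194.85, 35.00).
ΣA = 14524.23 mm²
ΣAx̄ = (12600.00)(90.00) + (1924.23)(194.85) = 1508943.92 mm³
ΣAȳ = (12600.00)(35.00) + (1924.23)(35.00) = 508347.89 mm³
x̄ = 1508943.92 / 14524.23 = 103.89 mm
ȳ = 508347.89 / 14524.23 = 35.00 mm

x̄ = 103.89 mm, ȳ = 35.00 mm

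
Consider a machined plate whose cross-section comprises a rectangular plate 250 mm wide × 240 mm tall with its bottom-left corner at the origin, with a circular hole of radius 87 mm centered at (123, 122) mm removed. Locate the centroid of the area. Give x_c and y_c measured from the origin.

plate: A = 250 × 240 = 60000.00, centroid at (125.00, 120.00).
hole: A = −π·87² = -23778.71, centroid at (123.00, 122.00).
ΣA = 36221.29 mm²
ΣAx_c = (60000.00)(125.00) + (-23778.71)(123.00) = 4575218.08 mm³
ΣAy_c = (60000.00)(120.00) + (-23778.71)(122.00) = 4298996.80 mm³
x_c = 4575218.08 / 36221.29 = 126.31 mm
y_c = 4298996.80 / 36221.29 = 118.69 mm

x_c = 126.31 mm, y_c = 118.69 mm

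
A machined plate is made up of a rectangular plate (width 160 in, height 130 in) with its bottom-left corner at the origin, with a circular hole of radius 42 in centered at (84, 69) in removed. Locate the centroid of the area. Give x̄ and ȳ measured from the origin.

x̄ = 78.55 in, ȳ = 63.55 in

plate: A = 160 × 130 = 20800.00, centroid at (80.00, 65.00).
hole: A = −π·42² = -5541.77, centroid at (84.00, 69.00).
ΣA = 15258.23 in², ΣAx̄ = 1198491.37 in³, ΣAȳ = 969617.91 in³.
x̄ = 1198491.37/15258.23 = 78.55 in; ȳ = 969617.91/15258.23 = 63.55 in.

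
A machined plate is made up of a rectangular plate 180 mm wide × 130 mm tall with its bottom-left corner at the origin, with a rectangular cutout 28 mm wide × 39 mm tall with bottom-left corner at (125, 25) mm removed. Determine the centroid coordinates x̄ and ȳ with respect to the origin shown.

x̄ = 87.60 mm, ȳ = 66.00 mm

Part | A | x̄ᵢ | ȳᵢ | A·x̄ᵢ | A·ȳᵢ
plate | 23400.00 | 90.00 | 65.00 | 2106000.00 | 1521000.00
hole | -1092.00 | 139.00 | 44.50 | -151788.00 | -48594.00
Σ | 22308.00 |  |  | 1954212.00 | 1472406.00
x̄ = 1954212.00 / 22308.00 = 87.60 mm
ȳ = 1472406.00 / 22308.00 = 66.00 mm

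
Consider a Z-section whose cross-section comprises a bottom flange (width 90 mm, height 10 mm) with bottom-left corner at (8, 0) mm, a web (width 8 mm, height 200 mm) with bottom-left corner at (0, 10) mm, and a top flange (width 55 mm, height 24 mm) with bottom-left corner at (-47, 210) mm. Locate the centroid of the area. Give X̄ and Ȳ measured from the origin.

bottom flange: A = 90 × 10 = 900.00, centroid at (53.00, 5.00).
web: A = 8 × 200 = 1600.00, centroid at (4.00, 110.00).
top flange: A = 55 × 24 = 1320.00, centroid at (-19.50, 222.00).
ΣA = 3820.00 mm²
ΣAX̄ = (900.00)(53.00) + (1600.00)(4.00) + (1320.00)(-19.50) = 28360.00 mm³
ΣAȲ = (900.00)(5.00) + (1600.00)(110.00) + (1320.00)(222.00) = 473540.00 mm³
X̄ = 28360.00 / 3820.00 = 7.42 mm
Ȳ = 473540.00 / 3820.00 = 123.96 mm

X̄ = 7.42 mm, Ȳ = 123.96 mm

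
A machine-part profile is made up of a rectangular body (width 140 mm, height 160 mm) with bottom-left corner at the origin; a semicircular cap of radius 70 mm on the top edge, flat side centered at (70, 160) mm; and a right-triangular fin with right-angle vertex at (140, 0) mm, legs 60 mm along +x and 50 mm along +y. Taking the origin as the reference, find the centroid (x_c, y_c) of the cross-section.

x_c = 74.27 mm, y_c = 103.72 mm

rectangular body: A = 140 × 160 = 22400.00, centroid at (70.00, 80.00).
semicircular top: A = ½π·70² = 7696.90, centroid at (70.00, 189.71).
triangular fin: A = ½·60·50 = 1500.00, centroid at (160.00, 16.67).
ΣA = 31596.90 mm²
ΣAx_c = (22400.00)(70.00) + (7696.90)(70.00) + (1500.00)(160.00) = 2346783.14 mm³
ΣAy_c = (22400.00)(80.00) + (7696.90)(189.71) + (1500.00)(16.67) = 3277170.99 mm³
x_c = 2346783.14 / 31596.90 = 74.27 mm
y_c = 3277170.99 / 31596.90 = 103.72 mm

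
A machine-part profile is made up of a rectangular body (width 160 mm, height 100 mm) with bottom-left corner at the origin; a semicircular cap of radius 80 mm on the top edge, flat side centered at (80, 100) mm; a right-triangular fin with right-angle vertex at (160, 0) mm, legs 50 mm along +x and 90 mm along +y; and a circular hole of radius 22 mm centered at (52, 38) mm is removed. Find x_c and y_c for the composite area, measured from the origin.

x_c = 89.71 mm, y_c = 80.51 mm

rectangular body: A = 160 × 100 = 16000.00, centroid at (80.00, 50.00).
semicircular top: A = ½π·80² = 10053.10, centroid at (80.00, 133.95).
triangular fin: A = ½·50·90 = 2250.00, centroid at (176.67, 30.00).
hole: A = −π·22² = -1520.53, centroid at (52.00, 38.00).
ΣA = 26782.57 mm², ΣAx_c = 2402680.12 mm³, ΣAy_c = 2156362.81 mm³.
x_c = 2402680.12/26782.57 = 89.71 mm; y_c = 2156362.81/26782.57 = 80.51 mm.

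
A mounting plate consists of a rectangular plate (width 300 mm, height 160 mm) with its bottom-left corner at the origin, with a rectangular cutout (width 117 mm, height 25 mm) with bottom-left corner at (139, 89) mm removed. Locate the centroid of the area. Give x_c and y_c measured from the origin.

Part | A | x̄ᵢ | ȳᵢ | A·x̄ᵢ | A·ȳᵢ
plate | 48000.00 | 150.00 | 80.00 | 7200000.00 | 3840000.00
hole | -2925.00 | 197.50 | 101.50 | -577687.50 | -296887.50
Σ | 45075.00 |  |  | 6622312.50 | 3543112.50
x_c = 6622312.50 / 45075.00 = 146.92 mm
y_c = 3543112.50 / 45075.00 = 78.60 mm

x_c = 146.92 mm, y_c = 78.60 mm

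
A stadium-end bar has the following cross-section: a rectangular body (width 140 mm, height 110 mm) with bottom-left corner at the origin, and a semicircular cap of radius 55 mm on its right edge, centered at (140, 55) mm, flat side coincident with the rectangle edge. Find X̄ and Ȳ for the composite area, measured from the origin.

rectangular body: A = 140 × 110 = 15400.00, centroid at (70.00, 55.00).
semicircular end: A = ½π·55² = 4751.66, centroid at (163.34, 55.00).
ΣA = 20151.66 mm²
ΣAX̄ = (15400.00)(70.00) + (4751.66)(163.34) = 1854148.91 mm³
ΣAȲ = (15400.00)(55.00) + (4751.66)(55.00) = 1108341.24 mm³
X̄ = 1854148.91 / 20151.66 = 92.01 mm
Ȳ = 1108341.24 / 20151.66 = 55.00 mm

X̄ = 92.01 mm, Ȳ = 55.00 mm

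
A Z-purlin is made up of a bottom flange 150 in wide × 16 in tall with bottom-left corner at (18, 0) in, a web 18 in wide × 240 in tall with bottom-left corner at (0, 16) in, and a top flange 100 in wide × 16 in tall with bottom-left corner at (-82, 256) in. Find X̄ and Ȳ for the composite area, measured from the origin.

bottom flange: A = 150 × 16 = 2400.00, centroid at (93.00, 8.00).
web: A = 18 × 240 = 4320.00, centroid at (9.00, 136.00).
top flange: A = 100 × 16 = 1600.00, centroid at (-32.00, 264.00).
ΣA = 8320.00 in²
ΣAX̄ = (2400.00)(93.00) + (4320.00)(9.00) + (1600.00)(-32.00) = 210880.00 in³
ΣAȲ = (2400.00)(8.00) + (4320.00)(136.00) + (1600.00)(264.00) = 1029120.00 in³
X̄ = 210880.00 / 8320.00 = 25.35 in
Ȳ = 1029120.00 / 8320.00 = 123.69 in

X̄ = 25.35 in, Ȳ = 123.69 in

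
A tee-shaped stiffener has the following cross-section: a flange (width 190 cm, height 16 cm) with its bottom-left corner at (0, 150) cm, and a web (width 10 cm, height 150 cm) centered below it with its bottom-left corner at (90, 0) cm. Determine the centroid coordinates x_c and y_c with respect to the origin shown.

web: A = 10 × 150 = 1500.00, centroid at (95.00, 75.00).
flange: A = 190 × 16 = 3040.00, centroid at (95.00, 158.00).
ΣA = 4540.00 cm²
ΣAx_c = (1500.00)(95.00) + (3040.00)(95.00) = 431300.00 cm³
ΣAy_c = (1500.00)(75.00) + (3040.00)(158.00) = 592820.00 cm³
x_c = 431300.00 / 4540.00 = 95.00 cm
y_c = 592820.00 / 4540.00 = 130.58 cm

x_c = 95.00 cm, y_c = 130.58 cm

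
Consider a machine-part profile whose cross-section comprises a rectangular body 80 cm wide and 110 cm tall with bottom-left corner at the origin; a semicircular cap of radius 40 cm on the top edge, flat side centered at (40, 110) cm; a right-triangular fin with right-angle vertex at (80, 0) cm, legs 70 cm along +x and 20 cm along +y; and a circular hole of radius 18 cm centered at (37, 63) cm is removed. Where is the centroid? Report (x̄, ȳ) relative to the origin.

x̄ = 44.31 cm, ȳ = 67.63 cm

Part | A | x̄ᵢ | ȳᵢ | A·x̄ᵢ | A·ȳᵢ
rectangular body | 8800.00 | 40.00 | 55.00 | 352000.00 | 484000.00
semicircular top | 2513.27 | 40.00 | 126.98 | 100530.96 | 319126.82
triangular fin | 700.00 | 103.33 | 6.67 | 72333.33 | 4666.67
hole | -1017.88 | 37.00 | 63.00 | -37661.41 | -64126.19
Σ | 10995.40 |  |  | 487202.89 | 743667.30
x̄ = 487202.89 / 10995.40 = 44.31 cm
ȳ = 743667.30 / 10995.40 = 67.63 cm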